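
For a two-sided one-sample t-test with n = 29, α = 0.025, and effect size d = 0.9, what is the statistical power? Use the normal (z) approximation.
Power ≈ 1.00

Power calculation (one-sample t-test, normal approximation):
z_β = d · √n - z_{α/2}
z_β = 0.9 · √29 - 2.241
z_β = 0.9 · 5.385 - 2.241
z_β = 2.605

Power = Φ(z_β) = Φ(2.605) ≈ 0.995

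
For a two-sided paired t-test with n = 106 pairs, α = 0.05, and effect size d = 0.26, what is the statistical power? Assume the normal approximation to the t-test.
Power ≈ 0.76

Power calculation (paired t-test, normal approximation):
z_β = d · √n - z_{α/2}
z_β = 0.26 · √106 - 1.960
z_β = 0.26 · 10.296 - 1.960
z_β = 0.717

Power = Φ(z_β) = Φ(0.717) ≈ 0.763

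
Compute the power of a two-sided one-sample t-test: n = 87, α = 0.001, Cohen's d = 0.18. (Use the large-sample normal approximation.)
Power ≈ 0.05

Power calculation (one-sample t-test, normal approximation):
z_β = d · √n - z_{α/2}
z_β = 0.18 · √87 - 3.291
z_β = 0.18 · 9.327 - 3.291
z_β = -1.612

Power = Φ(z_β) = Φ(-1.612) ≈ 0.054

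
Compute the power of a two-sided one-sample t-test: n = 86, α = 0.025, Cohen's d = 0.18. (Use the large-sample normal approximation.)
Power ≈ 0.28

Power calculation (one-sample t-test, normal approximation):
z_β = d · √n - z_{α/2}
z_β = 0.18 · √86 - 2.241
z_β = 0.18 · 9.274 - 2.241
z_β = -0.572

Power = Φ(z_β) = Φ(-0.572) ≈ 0.284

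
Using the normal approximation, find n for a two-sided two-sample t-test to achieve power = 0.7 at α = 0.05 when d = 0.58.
n = 37 per group

Sample size formula (two-sample t-test, normal approximation):
n = 2 · ((z_{α/2} + z_β) / d)²

z_{α/2} = 1.960 (for α = 0.05, two-sided)
z_β = 0.524 (for power = 0.7)
d = 0.58

n = 2 · ((1.960 + 0.524) / 0.58)²
n = 2 · (4.283)²
n ≈ 36.69
Round up to the next whole number: n = 37 per group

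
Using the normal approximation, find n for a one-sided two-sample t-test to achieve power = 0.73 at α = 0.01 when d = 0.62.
n = 45 per group

Sample size formula (two-sample t-test, normal approximation):
n = 2 · ((z_α + z_β) / d)²

z_α = 2.326 (for α = 0.01, one-sided)
z_β = 0.613 (for power = 0.73)
d = 0.62

n = 2 · ((2.326 + 0.613) / 0.62)²
n = 2 · (4.740)²
n ≈ 44.94
Round up to the next whole number: n = 45 per group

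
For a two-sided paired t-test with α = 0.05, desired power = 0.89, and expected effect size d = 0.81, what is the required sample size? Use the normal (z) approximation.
n = 16 pairs

Sample size formula (paired t-test, normal approximation):
n = ((z_{α/2} + z_β) / d)²

z_{α/2} = 1.960 (for α = 0.05, two-sided)
z_β = 1.227 (for power = 0.89)
d = 0.81

n = ((1.960 + 1.227) / 0.81)²
n = (3.935)²
n ≈ 15.48
Round up to the next whole number: n = 16 pairs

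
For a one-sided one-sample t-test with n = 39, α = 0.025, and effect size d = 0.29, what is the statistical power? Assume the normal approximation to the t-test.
Power ≈ 0.44

Power calculation (one-sample t-test, normal approximation):
z_β = d · √n - z_α
z_β = 0.29 · √39 - 1.960
z_β = 0.29 · 6.245 - 1.960
z_β = -0.149

Power = Φ(z_β) = Φ(-0.149) ≈ 0.441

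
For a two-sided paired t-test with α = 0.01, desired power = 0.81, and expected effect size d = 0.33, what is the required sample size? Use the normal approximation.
n = 110 pairs

Sample size formula (paired t-test, normal approximation):
n = ((z_{α/2} + z_β) / d)²

z_{α/2} = 2.576 (for α = 0.01, two-sided)
z_β = 0.878 (for power = 0.81)
d = 0.33

n = ((2.576 + 0.878) / 0.33)²
n = (10.467)²
n ≈ 109.56
Round up to the next whole number: n = 110 pairs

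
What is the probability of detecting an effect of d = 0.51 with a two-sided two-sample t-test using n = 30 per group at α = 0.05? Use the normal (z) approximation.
Power ≈ 0.51

Power calculation (two-sample t-test, normal approximation):
z_β = d · √(n/2) - z_{α/2}
z_β = 0.51 · √(30/2) - 1.960
z_β = 0.51 · 3.873 - 1.960
z_β = 0.015

Power = Φ(z_β) = Φ(0.015) ≈ 0.506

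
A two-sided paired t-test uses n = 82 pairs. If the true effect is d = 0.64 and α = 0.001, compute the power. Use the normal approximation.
Power ≈ 0.99

Power calculation (paired t-test, normal approximation):
z_β = d · √n - z_{α/2}
z_β = 0.64 · √82 - 3.291
z_β = 0.64 · 9.055 - 3.291
z_β = 2.505

Power = Φ(z_β) = Φ(2.505) ≈ 0.994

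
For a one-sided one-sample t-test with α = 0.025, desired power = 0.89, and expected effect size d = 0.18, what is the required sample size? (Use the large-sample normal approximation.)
n = 314

Sample size formula (one-sample t-test, normal approximation):
n = ((z_α + z_β) / d)²

z_α = 1.960 (for α = 0.025, one-sided)
z_β = 1.227 (for power = 0.89)
d = 0.18

n = ((1.960 + 1.227) / 0.18)²
n = (17.706)²
n ≈ 313.50
Round up to the next whole number: n = 314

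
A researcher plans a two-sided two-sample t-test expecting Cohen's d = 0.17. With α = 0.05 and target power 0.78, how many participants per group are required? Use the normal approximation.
n = 517 per group

Sample size formula (two-sample t-test, normal approximation):
n = 2 · ((z_{α/2} + z_β) / d)²

z_{α/2} = 1.960 (for α = 0.05, two-sided)
z_β = 0.772 (for power = 0.78)
d = 0.17

n = 2 · ((1.960 + 0.772) / 0.17)²
n = 2 · (16.071)²
n ≈ 516.55
Round up to the next whole number: n = 517 per group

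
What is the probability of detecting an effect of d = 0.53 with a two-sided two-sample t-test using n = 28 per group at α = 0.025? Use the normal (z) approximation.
Power ≈ 0.40

Power calculation (two-sample t-test, normal approximation):
z_β = d · √(n/2) - z_{α/2}
z_β = 0.53 · √(28/2) - 2.241
z_β = 0.53 · 3.742 - 2.241
z_β = -0.258

Power = Φ(z_β) = Φ(-0.258) ≈ 0.398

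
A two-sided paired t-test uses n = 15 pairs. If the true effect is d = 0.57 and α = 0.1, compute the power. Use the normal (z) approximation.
Power ≈ 0.71

Power calculation (paired t-test, normal approximation):
z_β = d · √n - z_{α/2}
z_β = 0.57 · √15 - 1.645
z_β = 0.57 · 3.873 - 1.645
z_β = 0.563

Power = Φ(z_β) = Φ(0.563) ≈ 0.713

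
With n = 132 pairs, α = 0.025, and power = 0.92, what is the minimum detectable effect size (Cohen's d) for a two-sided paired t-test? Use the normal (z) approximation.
d ≈ 0.32

Minimum detectable effect (paired t-test, normal approximation):
d = (z_{α/2} + z_β) / √n
d = (2.241 + 1.405) / √132
d = 3.646 / 11.489
d ≈ 0.32

By Cohen's convention (0.2 small / 0.5 medium / 0.8 large): small effect.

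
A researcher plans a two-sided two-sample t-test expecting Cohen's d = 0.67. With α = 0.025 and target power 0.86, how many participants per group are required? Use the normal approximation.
n = 50 per group

Sample size formula (two-sample t-test, normal approximation):
n = 2 · ((z_{α/2} + z_β) / d)²

z_{α/2} = 2.241 (for α = 0.025, two-sided)
z_β = 1.080 (for power = 0.86)
d = 0.67

n = 2 · ((2.241 + 1.080) / 0.67)²
n = 2 · (4.957)²
n ≈ 49.14
Round up to the next whole number: n = 50 per group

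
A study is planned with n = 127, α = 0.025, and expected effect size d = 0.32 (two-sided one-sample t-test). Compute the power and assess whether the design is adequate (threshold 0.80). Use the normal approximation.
Power ≈ 0.91; the study is adequately powered (power ≥ 0.80)

Power calculation (one-sample t-test, normal approximation):
z_β = d · √n - z_{α/2}
z_β = 0.32 · √127 - 2.241
z_β = 0.32 · 11.269 - 2.241
z_β = 1.365

Power = Φ(z_β) = Φ(1.365) ≈ 0.914

Effect size d = 0.32 is small by Cohen's convention (0.2/0.5/0.8).

Threshold: power ≥ 0.80 is conventionally adequate.
Power ≈ 0.91 → the study is adequately powered (power ≥ 0.80).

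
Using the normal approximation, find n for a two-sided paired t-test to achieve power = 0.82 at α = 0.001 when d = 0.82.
n = 27 pairs

Sample size formula (paired t-test, normal approximation):
n = ((z_{α/2} + z_β) / d)²

z_{α/2} = 3.291 (for α = 0.001, two-sided)
z_β = 0.915 (for power = 0.82)
d = 0.82

n = ((3.291 + 0.915) / 0.82)²
n = (5.129)²
n ≈ 26.31
Round up to the next whole number: n = 27 pairs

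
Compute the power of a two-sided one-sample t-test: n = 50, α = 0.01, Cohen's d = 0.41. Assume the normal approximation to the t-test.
Power ≈ 0.63

Power calculation (one-sample t-test, normal approximation):
z_β = d · √n - z_{α/2}
z_β = 0.41 · √50 - 2.576
z_β = 0.41 · 7.071 - 2.576
z_β = 0.323

Power = Φ(z_β) = Φ(0.323) ≈ 0.627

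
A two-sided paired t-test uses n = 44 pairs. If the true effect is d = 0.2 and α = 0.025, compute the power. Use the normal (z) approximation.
Power ≈ 0.18

Power calculation (paired t-test, normal approximation):
z_β = d · √n - z_{α/2}
z_β = 0.2 · √44 - 2.241
z_β = 0.2 · 6.633 - 2.241
z_β = -0.915

Power = Φ(z_β) = Φ(-0.915) ≈ 0.180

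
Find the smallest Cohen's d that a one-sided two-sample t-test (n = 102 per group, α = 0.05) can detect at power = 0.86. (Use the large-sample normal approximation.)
d ≈ 0.38

Minimum detectable effect (two-sample t-test, normal approximation):
d = (z_α + z_β) / √(n/2)
d = (1.645 + 1.080) / √(102/2)
d = 2.725 / 7.141
d ≈ 0.38

By Cohen's convention (0.2 small / 0.5 medium / 0.8 large): small effect.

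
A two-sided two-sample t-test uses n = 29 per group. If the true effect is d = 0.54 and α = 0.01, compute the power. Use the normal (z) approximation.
Power ≈ 0.30

Power calculation (two-sample t-test, normal approximation):
z_β = d · √(n/2) - z_{α/2}
z_β = 0.54 · √(29/2) - 2.576
z_β = 0.54 · 3.808 - 2.576
z_β = -0.520

Power = Φ(z_β) = Φ(-0.520) ≈ 0.302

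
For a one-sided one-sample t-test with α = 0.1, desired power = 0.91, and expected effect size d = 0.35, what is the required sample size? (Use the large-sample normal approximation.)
n = 57

Sample size formula (one-sample t-test, normal approximation):
n = ((z_α + z_β) / d)²

z_α = 1.282 (for α = 0.1, one-sided)
z_β = 1.341 (for power = 0.91)
d = 0.35

n = ((1.282 + 1.341) / 0.35)²
n = (7.494)²
n ≈ 56.16
Round up to the next whole number: n = 57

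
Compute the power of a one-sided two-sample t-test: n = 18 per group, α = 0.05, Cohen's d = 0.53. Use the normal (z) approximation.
Power ≈ 0.48

Power calculation (two-sample t-test, normal approximation):
z_β = d · √(n/2) - z_α
z_β = 0.53 · √(18/2) - 1.645
z_β = 0.53 · 3.000 - 1.645
z_β = -0.055

Power = Φ(z_β) = Φ(-0.055) ≈ 0.478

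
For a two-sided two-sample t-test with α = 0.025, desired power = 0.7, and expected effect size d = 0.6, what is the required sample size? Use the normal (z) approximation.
n = 43 per group

Sample size formula (two-sample t-test, normal approximation):
n = 2 · ((z_{α/2} + z_β) / d)²

z_{α/2} = 2.241 (for α = 0.025, two-sided)
z_β = 0.524 (for power = 0.7)
d = 0.6

n = 2 · ((2.241 + 0.524) / 0.6)²
n = 2 · (4.608)²
n ≈ 42.47
Round up to the next whole number: n = 43 per group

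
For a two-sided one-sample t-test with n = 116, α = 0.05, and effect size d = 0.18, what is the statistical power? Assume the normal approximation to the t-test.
Power ≈ 0.49

Power calculation (one-sample t-test, normal approximation):
z_β = d · √n - z_{α/2}
z_β = 0.18 · √116 - 1.960
z_β = 0.18 · 10.770 - 1.960
z_β = -0.021

Power = Φ(z_β) = Φ(-0.021) ≈ 0.492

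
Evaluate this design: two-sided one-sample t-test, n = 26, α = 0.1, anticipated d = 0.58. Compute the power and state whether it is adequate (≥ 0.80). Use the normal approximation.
Power ≈ 0.91; the study is adequately powered (power ≥ 0.80)

Power calculation (one-sample t-test, normal approximation):
z_β = d · √n - z_{α/2}
z_β = 0.58 · √26 - 1.645
z_β = 0.58 · 5.099 - 1.645
z_β = 1.313

Power = Φ(z_β) = Φ(1.313) ≈ 0.905

Effect size d = 0.58 is medium by Cohen's convention (0.2/0.5/0.8).

Threshold: power ≥ 0.80 is conventionally adequate.
Power ≈ 0.91 → the study is adequately powered (power ≥ 0.80).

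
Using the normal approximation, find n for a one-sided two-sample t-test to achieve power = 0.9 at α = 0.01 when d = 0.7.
n = 54 per group

Sample size formula (two-sample t-test, normal approximation):
n = 2 · ((z_α + z_β) / d)²

z_α = 2.326 (for α = 0.01, one-sided)
z_β = 1.282 (for power = 0.9)
d = 0.7

n = 2 · ((2.326 + 1.282) / 0.7)²
n = 2 · (5.154)²
n ≈ 53.13
Round up to the next whole number: n = 54 per group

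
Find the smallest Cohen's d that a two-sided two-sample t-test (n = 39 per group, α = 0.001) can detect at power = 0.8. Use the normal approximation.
d ≈ 0.94

Minimum detectable effect (two-sample t-test, normal approximation):
d = (z_{α/2} + z_β) / √(n/2)
d = (3.291 + 0.842) / √(39/2)
d = 4.132 / 4.416
d ≈ 0.94

By Cohen's convention (0.2 small / 0.5 medium / 0.8 large): large effect.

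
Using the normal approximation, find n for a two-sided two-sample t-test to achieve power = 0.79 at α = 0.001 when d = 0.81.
n = 52 per group

Sample size formula (two-sample t-test, normal approximation):
n = 2 · ((z_{α/2} + z_β) / d)²

z_{α/2} = 3.291 (for α = 0.001, two-sided)
z_β = 0.806 (for power = 0.79)
d = 0.81

n = 2 · ((3.291 + 0.806) / 0.81)²
n = 2 · (5.058)²
n ≈ 51.17
Round up to the next whole number: n = 52 per group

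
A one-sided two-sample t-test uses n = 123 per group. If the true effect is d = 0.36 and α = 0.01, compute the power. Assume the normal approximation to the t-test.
Power ≈ 0.69

Power calculation (two-sample t-test, normal approximation):
z_β = d · √(n/2) - z_α
z_β = 0.36 · √(123/2) - 2.326
z_β = 0.36 · 7.842 - 2.326
z_β = 0.497

Power = Φ(z_β) = Φ(0.497) ≈ 0.690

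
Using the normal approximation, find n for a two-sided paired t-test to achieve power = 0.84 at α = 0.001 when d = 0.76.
n = 32 pairs

Sample size formula (paired t-test, normal approximation):
n = ((z_{α/2} + z_β) / d)²

z_{α/2} = 3.291 (for α = 0.001, two-sided)
z_β = 0.994 (for power = 0.84)
d = 0.76

n = ((3.291 + 0.994) / 0.76)²
n = (5.638)²
n ≈ 31.79
Round up to the next whole number: n = 32 pairs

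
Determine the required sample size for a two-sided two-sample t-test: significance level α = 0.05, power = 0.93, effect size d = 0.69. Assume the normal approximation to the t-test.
n = 50 per group

Sample size formula (two-sample t-test, normal approximation):
n = 2 · ((z_{α/2} + z_β) / d)²

z_{α/2} = 1.960 (for α = 0.05, two-sided)
z_β = 1.476 (for power = 0.93)
d = 0.69

n = 2 · ((1.960 + 1.476) / 0.69)²
n = 2 · (4.980)²
n ≈ 49.60
Round up to the next whole number: n = 50 per group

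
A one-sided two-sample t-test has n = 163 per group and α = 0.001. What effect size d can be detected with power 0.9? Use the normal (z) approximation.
d ≈ 0.48

Minimum detectable effect (two-sample t-test, normal approximation):
d = (z_α + z_β) / √(n/2)
d = (3.090 + 1.282) / √(163/2)
d = 4.372 / 9.028
d ≈ 0.48

By Cohen's convention (0.2 small / 0.5 medium / 0.8 large): small effect.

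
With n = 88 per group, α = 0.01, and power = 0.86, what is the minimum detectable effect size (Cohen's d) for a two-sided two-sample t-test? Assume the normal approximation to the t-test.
d ≈ 0.55

Minimum detectable effect (two-sample t-test, normal approximation):
d = (z_{α/2} + z_β) / √(n/2)
d = (2.576 + 1.080) / √(88/2)
d = 3.656 / 6.633
d ≈ 0.55

By Cohen's convention (0.2 small / 0.5 medium / 0.8 large): medium effect.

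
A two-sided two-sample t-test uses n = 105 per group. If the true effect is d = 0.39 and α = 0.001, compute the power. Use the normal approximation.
Power ≈ 0.32

Power calculation (two-sample t-test, normal approximation):
z_β = d · √(n/2) - z_{α/2}
z_β = 0.39 · √(105/2) - 3.291
z_β = 0.39 · 7.246 - 3.291
z_β = -0.465

Power = Φ(z_β) = Φ(-0.465) ≈ 0.321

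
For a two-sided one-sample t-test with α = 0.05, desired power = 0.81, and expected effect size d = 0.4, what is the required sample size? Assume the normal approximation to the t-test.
n = 51

Sample size formula (one-sample t-test, normal approximation):
n = ((z_{α/2} + z_β) / d)²

z_{α/2} = 1.960 (for α = 0.05, two-sided)
z_β = 0.878 (for power = 0.81)
d = 0.4

n = ((1.960 + 0.878) / 0.4)²
n = (7.095)²
n ≈ 50.34
Round up to the next whole number: n = 51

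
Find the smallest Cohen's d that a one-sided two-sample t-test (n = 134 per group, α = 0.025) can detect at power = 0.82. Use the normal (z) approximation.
d ≈ 0.35

Minimum detectable effect (two-sample t-test, normal approximation):
d = (z_α + z_β) / √(n/2)
d = (1.960 + 0.915) / √(134/2)
d = 2.875 / 8.185
d ≈ 0.35

By Cohen's convention (0.2 small / 0.5 medium / 0.8 large): small effect.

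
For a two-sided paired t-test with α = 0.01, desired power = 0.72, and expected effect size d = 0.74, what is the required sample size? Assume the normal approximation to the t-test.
n = 19 pairs

Sample size formula (paired t-test, normal approximation):
n = ((z_{α/2} + z_β) / d)²

z_{α/2} = 2.576 (for α = 0.01, two-sided)
z_β = 0.583 (for power = 0.72)
d = 0.74

n = ((2.576 + 0.583) / 0.74)²
n = (4.269)²
n ≈ 18.22
Round up to the next whole number: n = 19 pairs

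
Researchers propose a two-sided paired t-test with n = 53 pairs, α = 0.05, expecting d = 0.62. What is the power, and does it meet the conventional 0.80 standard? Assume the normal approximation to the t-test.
Power ≈ 0.99; the study is adequately powered (power ≥ 0.80)

Power calculation (paired t-test, normal approximation):
z_β = d · √n - z_{α/2}
z_β = 0.62 · √53 - 1.960
z_β = 0.62 · 7.280 - 1.960
z_β = 2.554

Power = Φ(z_β) = Φ(2.554) ≈ 0.995

Effect size d = 0.62 is medium by Cohen's convention (0.2/0.5/0.8).

Threshold: power ≥ 0.80 is conventionally adequate.
Power ≈ 0.99 → the study is adequately powered (power ≥ 0.80).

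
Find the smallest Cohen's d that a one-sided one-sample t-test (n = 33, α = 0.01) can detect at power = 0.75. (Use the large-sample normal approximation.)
d ≈ 0.52

Minimum detectable effect (one-sample t-test, normal approximation):
d = (z_α + z_β) / √n
d = (2.326 + 0.674) / √33
d = 3.001 / 5.745
d ≈ 0.52

By Cohen's convention (0.2 small / 0.5 medium / 0.8 large): medium effect.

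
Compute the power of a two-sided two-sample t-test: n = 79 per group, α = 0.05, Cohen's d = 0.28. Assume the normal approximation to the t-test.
Power ≈ 0.42

Power calculation (two-sample t-test, normal approximation):
z_β = d · √(n/2) - z_{α/2}
z_β = 0.28 · √(79/2) - 1.960
z_β = 0.28 · 6.285 - 1.960
z_β = -0.200

Power = Φ(z_β) = Φ(-0.200) ≈ 0.421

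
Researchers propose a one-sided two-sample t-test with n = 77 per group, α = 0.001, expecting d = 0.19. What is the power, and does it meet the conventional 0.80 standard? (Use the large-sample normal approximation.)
Power ≈ 0.03; the study is underpowered (power < 0.80)

Power calculation (two-sample t-test, normal approximation):
z_β = d · √(n/2) - z_α
z_β = 0.19 · √(77/2) - 3.090
z_β = 0.19 · 6.205 - 3.090
z_β = -1.911

Power = Φ(z_β) = Φ(-1.911) ≈ 0.028

Effect size d = 0.19 is very small by Cohen's convention (0.2/0.5/0.8).

Threshold: power ≥ 0.80 is conventionally adequate.
Power ≈ 0.03 → the study is underpowered (power < 0.80).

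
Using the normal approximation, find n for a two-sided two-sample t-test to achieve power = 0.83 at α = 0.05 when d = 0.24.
n = 295 per group

Sample size formula (two-sample t-test, normal approximation):
n = 2 · ((z_{α/2} + z_β) / d)²

z_{α/2} = 1.960 (for α = 0.05, two-sided)
z_β = 0.954 (for power = 0.83)
d = 0.24

n = 2 · ((1.960 + 0.954) / 0.24)²
n = 2 · (12.142)²
n ≈ 294.86
Round up to the next whole number: n = 295 per group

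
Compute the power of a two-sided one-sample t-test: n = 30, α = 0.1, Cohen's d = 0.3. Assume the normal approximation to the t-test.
Power ≈ 0.50

Power calculation (one-sample t-test, normal approximation):
z_β = d · √n - z_{α/2}
z_β = 0.3 · √30 - 1.645
z_β = 0.3 · 5.477 - 1.645
z_β = -0.002

Power = Φ(z_β) = Φ(-0.002) ≈ 0.499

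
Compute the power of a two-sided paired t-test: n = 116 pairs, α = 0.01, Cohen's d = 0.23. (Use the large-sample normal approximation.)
Power ≈ 0.46

Power calculation (paired t-test, normal approximation):
z_β = d · √n - z_{α/2}
z_β = 0.23 · √116 - 2.576
z_β = 0.23 · 10.770 - 2.576
z_β = -0.099

Power = Φ(z_β) = Φ(-0.099) ≈ 0.461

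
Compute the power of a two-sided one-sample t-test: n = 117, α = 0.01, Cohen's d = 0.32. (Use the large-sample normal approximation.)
Power ≈ 0.81

Power calculation (one-sample t-test, normal approximation):
z_β = d · √n - z_{α/2}
z_β = 0.32 · √117 - 2.576
z_β = 0.32 · 10.817 - 2.576
z_β = 0.885

Power = Φ(z_β) = Φ(0.885) ≈ 0.812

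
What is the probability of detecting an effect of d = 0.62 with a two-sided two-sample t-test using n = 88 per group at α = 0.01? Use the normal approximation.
Power ≈ 0.94

Power calculation (two-sample t-test, normal approximation):
z_β = d · √(n/2) - z_{α/2}
z_β = 0.62 · √(88/2) - 2.576
z_β = 0.62 · 6.633 - 2.576
z_β = 1.537

Power = Φ(z_β) = Φ(1.537) ≈ 0.938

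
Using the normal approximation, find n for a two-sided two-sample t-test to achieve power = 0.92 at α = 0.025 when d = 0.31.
n = 277 per group

Sample size formula (two-sample t-test, normal approximation):
n = 2 · ((z_{α/2} + z_β) / d)²

z_{α/2} = 2.241 (for α = 0.025, two-sided)
z_β = 1.405 (for power = 0.92)
d = 0.31

n = 2 · ((2.241 + 1.405) / 0.31)²
n = 2 · (11.761)²
n ≈ 276.64
Round up to the next whole number: n = 277 per group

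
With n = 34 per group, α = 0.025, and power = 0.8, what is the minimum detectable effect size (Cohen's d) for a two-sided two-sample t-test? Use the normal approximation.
d ≈ 0.75

Minimum detectable effect (two-sample t-test, normal approximation):
d = (z_{α/2} + z_β) / √(n/2)
d = (2.241 + 0.842) / √(34/2)
d = 3.083 / 4.123
d ≈ 0.75

By Cohen's convention (0.2 small / 0.5 medium / 0.8 large): medium effect.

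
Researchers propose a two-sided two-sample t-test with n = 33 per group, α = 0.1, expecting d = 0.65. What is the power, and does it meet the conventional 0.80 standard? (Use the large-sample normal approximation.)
Power ≈ 0.84; the study is adequately powered (power ≥ 0.80)

Power calculation (two-sample t-test, normal approximation):
z_β = d · √(n/2) - z_{α/2}
z_β = 0.65 · √(33/2) - 1.645
z_β = 0.65 · 4.062 - 1.645
z_β = 0.995

Power = Φ(z_β) = Φ(0.995) ≈ 0.840

Effect size d = 0.65 is medium by Cohen's convention (0.2/0.5/0.8).

Threshold: power ≥ 0.80 is conventionally adequate.
Power ≈ 0.84 → the study is adequately powered (power ≥ 0.80).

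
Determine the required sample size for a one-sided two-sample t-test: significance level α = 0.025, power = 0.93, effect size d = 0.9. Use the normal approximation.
n = 30 per group

Sample size formula (two-sample t-test, normal approximation):
n = 2 · ((z_α + z_β) / d)²

z_α = 1.960 (for α = 0.025, one-sided)
z_β = 1.476 (for power = 0.93)
d = 0.9

n = 2 · ((1.960 + 1.476) / 0.9)²
n = 2 · (3.818)²
n ≈ 29.15
Round up to the next whole number: n = 30 per group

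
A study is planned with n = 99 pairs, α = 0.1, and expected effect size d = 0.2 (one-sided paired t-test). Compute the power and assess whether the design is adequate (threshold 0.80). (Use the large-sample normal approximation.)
Power ≈ 0.76; the study is underpowered (power < 0.80)

Power calculation (paired t-test, normal approximation):
z_β = d · √n - z_α
z_β = 0.2 · √99 - 1.282
z_β = 0.2 · 9.950 - 1.282
z_β = 0.708

Power = Φ(z_β) = Φ(0.708) ≈ 0.761

Effect size d = 0.2 is small by Cohen's convention (0.2/0.5/0.8).

Threshold: power ≥ 0.80 is conventionally adequate.
Power ≈ 0.76 → the study is underpowered (power < 0.80).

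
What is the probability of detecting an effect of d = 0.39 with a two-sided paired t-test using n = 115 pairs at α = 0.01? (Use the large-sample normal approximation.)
Power ≈ 0.95

Power calculation (paired t-test, normal approximation):
z_β = d · √n - z_{α/2}
z_β = 0.39 · √115 - 2.576
z_β = 0.39 · 10.724 - 2.576
z_β = 1.606

Power = Φ(z_β) = Φ(1.606) ≈ 0.946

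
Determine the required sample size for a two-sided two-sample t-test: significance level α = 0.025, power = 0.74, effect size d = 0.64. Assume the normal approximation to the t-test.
n = 41 per group

Sample size formula (two-sample t-test, normal approximation):
n = 2 · ((z_{α/2} + z_β) / d)²

z_{α/2} = 2.241 (for α = 0.025, two-sided)
z_β = 0.643 (for power = 0.74)
d = 0.64

n = 2 · ((2.241 + 0.643) / 0.64)²
n = 2 · (4.506)²
n ≈ 40.61
Round up to the next whole number: n = 41 per group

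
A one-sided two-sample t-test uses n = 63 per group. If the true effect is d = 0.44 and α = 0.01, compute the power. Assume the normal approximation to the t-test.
Power ≈ 0.56

Power calculation (two-sample t-test, normal approximation):
z_β = d · √(n/2) - z_α
z_β = 0.44 · √(63/2) - 2.326
z_β = 0.44 · 5.612 - 2.326
z_β = 0.143

Power = Φ(z_β) = Φ(0.143) ≈ 0.557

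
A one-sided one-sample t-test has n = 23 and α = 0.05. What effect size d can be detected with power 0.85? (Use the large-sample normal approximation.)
d ≈ 0.56

Minimum detectable effect (one-sample t-test, normal approximation):
d = (z_α + z_β) / √n
d = (1.645 + 1.036) / √23
d = 2.681 / 4.796
d ≈ 0.56

By Cohen's convention (0.2 small / 0.5 medium / 0.8 large): medium effect.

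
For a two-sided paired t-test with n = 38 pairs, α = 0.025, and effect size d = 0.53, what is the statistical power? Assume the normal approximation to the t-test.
Power ≈ 0.85

Power calculation (paired t-test, normal approximation):
z_β = d · √n - z_{α/2}
z_β = 0.53 · √38 - 2.241
z_β = 0.53 · 6.164 - 2.241
z_β = 1.026

Power = Φ(z_β) = Φ(1.026) ≈ 0.847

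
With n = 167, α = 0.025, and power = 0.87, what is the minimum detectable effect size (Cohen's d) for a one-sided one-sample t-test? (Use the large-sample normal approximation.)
d ≈ 0.24

Minimum detectable effect (one-sample t-test, normal approximation):
d = (z_α + z_β) / √n
d = (1.960 + 1.126) / √167
d = 3.086 / 12.923
d ≈ 0.24

By Cohen's convention (0.2 small / 0.5 medium / 0.8 large): small effect.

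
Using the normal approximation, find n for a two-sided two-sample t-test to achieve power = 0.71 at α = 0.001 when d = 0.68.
n = 64 per group

Sample size formula (two-sample t-test, normal approximation):
n = 2 · ((z_{α/2} + z_β) / d)²

z_{α/2} = 3.291 (for α = 0.001, two-sided)
z_β = 0.553 (for power = 0.71)
d = 0.68

n = 2 · ((3.291 + 0.553) / 0.68)²
n = 2 · (5.653)²
n ≈ 63.91
Round up to the next whole number: n = 64 per group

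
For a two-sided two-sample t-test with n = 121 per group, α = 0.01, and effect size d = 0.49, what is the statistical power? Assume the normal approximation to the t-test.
Power ≈ 0.89

Power calculation (two-sample t-test, normal approximation):
z_β = d · √(n/2) - z_{α/2}
z_β = 0.49 · √(121/2) - 2.576
z_β = 0.49 · 7.778 - 2.576
z_β = 1.235

Power = Φ(z_β) = Φ(1.235) ≈ 0.892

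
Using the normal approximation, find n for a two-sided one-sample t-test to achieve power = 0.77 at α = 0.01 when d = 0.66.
n = 26

Sample size formula (one-sample t-test, normal approximation):
n = ((z_{α/2} + z_β) / d)²

z_{α/2} = 2.576 (for α = 0.01, two-sided)
z_β = 0.739 (for power = 0.77)
d = 0.66

n = ((2.576 + 0.739) / 0.66)²
n = (5.023)²
n ≈ 25.23
Round up to the next whole number: n = 26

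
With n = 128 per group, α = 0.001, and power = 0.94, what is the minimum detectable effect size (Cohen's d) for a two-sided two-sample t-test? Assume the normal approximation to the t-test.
d ≈ 0.61

Minimum detectable effect (two-sample t-test, normal approximation):
d = (z_{α/2} + z_β) / √(n/2)
d = (3.291 + 1.555) / √(128/2)
d = 4.845 / 8.000
d ≈ 0.61

By Cohen's convention (0.2 small / 0.5 medium / 0.8 large): medium effect.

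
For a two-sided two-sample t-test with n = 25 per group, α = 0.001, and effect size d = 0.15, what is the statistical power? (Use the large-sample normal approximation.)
Power ≈ 0.00

Power calculation (two-sample t-test, normal approximation):
z_β = d · √(n/2) - z_{α/2}
z_β = 0.15 · √(25/2) - 3.291
z_β = 0.15 · 3.536 - 3.291
z_β = -2.760

Power = Φ(z_β) = Φ(-2.760) ≈ 0.003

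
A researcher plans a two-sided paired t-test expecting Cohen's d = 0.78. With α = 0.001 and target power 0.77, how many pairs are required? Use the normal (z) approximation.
n = 27 pairs

Sample size formula (paired t-test, normal approximation):
n = ((z_{α/2} + z_β) / d)²

z_{α/2} = 3.291 (for α = 0.001, two-sided)
z_β = 0.739 (for power = 0.77)
d = 0.78

n = ((3.291 + 0.739) / 0.78)²
n = (5.167)²
n ≈ 26.70
Round up to the next whole number: n = 27 pairs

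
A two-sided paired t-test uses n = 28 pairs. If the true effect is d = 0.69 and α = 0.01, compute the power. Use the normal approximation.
Power ≈ 0.86

Power calculation (paired t-test, normal approximation):
z_β = d · √n - z_{α/2}
z_β = 0.69 · √28 - 2.576
z_β = 0.69 · 5.292 - 2.576
z_β = 1.075

Power = Φ(z_β) = Φ(1.075) ≈ 0.859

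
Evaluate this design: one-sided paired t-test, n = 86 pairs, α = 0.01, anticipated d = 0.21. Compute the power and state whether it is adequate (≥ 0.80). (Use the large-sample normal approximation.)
Power ≈ 0.35; the study is underpowered (power < 0.80)

Power calculation (paired t-test, normal approximation):
z_β = d · √n - z_α
z_β = 0.21 · √86 - 2.326
z_β = 0.21 · 9.274 - 2.326
z_β = -0.379

Power = Φ(z_β) = Φ(-0.379) ≈ 0.352

Effect size d = 0.21 is small by Cohen's convention (0.2/0.5/0.8).

Threshold: power ≥ 0.80 is conventionally adequate.
Power ≈ 0.35 → the study is underpowered (power < 0.80).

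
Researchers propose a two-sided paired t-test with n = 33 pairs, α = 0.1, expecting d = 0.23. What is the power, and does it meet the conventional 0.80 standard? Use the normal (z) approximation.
Power ≈ 0.37; the study is underpowered (power < 0.80)

Power calculation (paired t-test, normal approximation):
z_β = d · √n - z_{α/2}
z_β = 0.23 · √33 - 1.645
z_β = 0.23 · 5.745 - 1.645
z_β = -0.324

Power = Φ(z_β) = Φ(-0.324) ≈ 0.373

Effect size d = 0.23 is small by Cohen's convention (0.2/0.5/0.8).

Threshold: power ≥ 0.80 is conventionally adequate.
Power ≈ 0.37 → the study is underpowered (power < 0.80).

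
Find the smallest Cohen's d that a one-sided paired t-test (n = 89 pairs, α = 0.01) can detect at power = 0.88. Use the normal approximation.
d ≈ 0.37

Minimum detectable effect (paired t-test, normal approximation):
d = (z_α + z_β) / √n
d = (2.326 + 1.175) / √89
d = 3.501 / 9.434
d ≈ 0.37

By Cohen's convention (0.2 small / 0.5 medium / 0.8 large): small effect.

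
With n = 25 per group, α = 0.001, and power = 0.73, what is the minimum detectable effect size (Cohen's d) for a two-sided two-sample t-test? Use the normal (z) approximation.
d ≈ 1.10

Minimum detectable effect (two-sample t-test, normal approximation):
d = (z_{α/2} + z_β) / √(n/2)
d = (3.291 + 0.613) / √(25/2)
d = 3.903 / 3.536
d ≈ 1.10

By Cohen's convention (0.2 small / 0.5 medium / 0.8 large): large effect.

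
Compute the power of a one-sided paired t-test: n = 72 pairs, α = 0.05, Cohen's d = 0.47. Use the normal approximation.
Power ≈ 0.99

Power calculation (paired t-test, normal approximation):
z_β = d · √n - z_α
z_β = 0.47 · √72 - 1.645
z_β = 0.47 · 8.485 - 1.645
z_β = 2.343

Power = Φ(z_β) = Φ(2.343) ≈ 0.990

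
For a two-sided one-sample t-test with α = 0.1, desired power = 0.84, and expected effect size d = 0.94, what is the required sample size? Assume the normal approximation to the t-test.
n = 8

Sample size formula (one-sample t-test, normal approximation):
n = ((z_{α/2} + z_β) / d)²

z_{α/2} = 1.645 (for α = 0.1, two-sided)
z_β = 0.994 (for power = 0.84)
d = 0.94

n = ((1.645 + 0.994) / 0.94)²
n = (2.807)²
n ≈ 7.88
Round up to the next whole number: n = 8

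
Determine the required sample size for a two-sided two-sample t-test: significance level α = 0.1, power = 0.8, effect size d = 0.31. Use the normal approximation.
n = 129 per group

Sample size formula (two-sample t-test, normal approximation):
n = 2 · ((z_{α/2} + z_β) / d)²

z_{α/2} = 1.645 (for α = 0.1, two-sided)
z_β = 0.842 (for power = 0.8)
d = 0.31

n = 2 · ((1.645 + 0.842) / 0.31)²
n = 2 · (8.023)²
n ≈ 128.74
Round up to the next whole number: n = 129 per group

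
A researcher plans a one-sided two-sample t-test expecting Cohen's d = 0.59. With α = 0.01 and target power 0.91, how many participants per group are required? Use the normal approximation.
n = 78 per group

Sample size formula (two-sample t-test, normal approximation):
n = 2 · ((z_α + z_β) / d)²

z_α = 2.326 (for α = 0.01, one-sided)
z_β = 1.341 (for power = 0.91)
d = 0.59

n = 2 · ((2.326 + 1.341) / 0.59)²
n = 2 · (6.215)²
n ≈ 77.25
Round up to the next whole number: n = 78 per group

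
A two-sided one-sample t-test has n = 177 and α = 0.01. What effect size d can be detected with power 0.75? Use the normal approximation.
d ≈ 0.24

Minimum detectable effect (one-sample t-test, normal approximation):
d = (z_{α/2} + z_β) / √n
d = (2.576 + 0.674) / √177
d = 3.250 / 13.304
d ≈ 0.24

By Cohen's convention (0.2 small / 0.5 medium / 0.8 large): small effect.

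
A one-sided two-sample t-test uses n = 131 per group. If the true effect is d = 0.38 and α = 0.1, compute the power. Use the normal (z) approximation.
Power ≈ 0.96

Power calculation (two-sample t-test, normal approximation):
z_β = d · √(n/2) - z_α
z_β = 0.38 · √(131/2) - 1.282
z_β = 0.38 · 8.093 - 1.282
z_β = 1.794

Power = Φ(z_β) = Φ(1.794) ≈ 0.964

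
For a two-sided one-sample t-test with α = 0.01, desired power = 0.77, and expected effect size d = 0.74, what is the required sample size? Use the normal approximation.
n = 21

Sample size formula (one-sample t-test, normal approximation):
n = ((z_{α/2} + z_β) / d)²

z_{α/2} = 2.576 (for α = 0.01, two-sided)
z_β = 0.739 (for power = 0.77)
d = 0.74

n = ((2.576 + 0.739) / 0.74)²
n = (4.480)²
n ≈ 20.07
Round up to the next whole number: n = 21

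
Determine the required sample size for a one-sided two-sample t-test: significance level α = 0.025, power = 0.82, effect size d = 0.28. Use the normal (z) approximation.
n = 211 per group

Sample size formula (two-sample t-test, normal approximation):
n = 2 · ((z_α + z_β) / d)²

z_α = 1.960 (for α = 0.025, one-sided)
z_β = 0.915 (for power = 0.82)
d = 0.28

n = 2 · ((1.960 + 0.915) / 0.28)²
n = 2 · (10.268)²
n ≈ 210.86
Round up to the next whole number: n = 211 per group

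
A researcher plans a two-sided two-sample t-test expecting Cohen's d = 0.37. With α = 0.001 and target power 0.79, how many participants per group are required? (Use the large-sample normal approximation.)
n = 246 per group

Sample size formula (two-sample t-test, normal approximation):
n = 2 · ((z_{α/2} + z_β) / d)²

z_{α/2} = 3.291 (for α = 0.001, two-sided)
z_β = 0.806 (for power = 0.79)
d = 0.37

n = 2 · ((3.291 + 0.806) / 0.37)²
n = 2 · (11.073)²
n ≈ 245.22
Round up to the next whole number: n = 246 per group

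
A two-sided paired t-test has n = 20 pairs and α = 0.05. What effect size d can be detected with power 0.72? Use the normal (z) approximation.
d ≈ 0.57

Minimum detectable effect (paired t-test, normal approximation):
d = (z_{α/2} + z_β) / √n
d = (1.960 + 0.583) / √20
d = 2.543 / 4.472
d ≈ 0.57

By Cohen's convention (0.2 small / 0.5 medium / 0.8 large): medium effect.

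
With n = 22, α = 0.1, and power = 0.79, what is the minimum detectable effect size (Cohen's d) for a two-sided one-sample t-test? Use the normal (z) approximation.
d ≈ 0.52

Minimum detectable effect (one-sample t-test, normal approximation):
d = (z_{α/2} + z_β) / √n
d = (1.645 + 0.806) / √22
d = 2.451 / 4.690
d ≈ 0.52

By Cohen's convention (0.2 small / 0.5 medium / 0.8 large): medium effect.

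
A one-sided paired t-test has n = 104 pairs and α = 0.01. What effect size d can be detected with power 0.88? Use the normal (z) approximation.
d ≈ 0.34

Minimum detectable effect (paired t-test, normal approximation):
d = (z_α + z_β) / √n
d = (2.326 + 1.175) / √104
d = 3.501 / 10.198
d ≈ 0.34

By Cohen's convention (0.2 small / 0.5 medium / 0.8 large): small effect.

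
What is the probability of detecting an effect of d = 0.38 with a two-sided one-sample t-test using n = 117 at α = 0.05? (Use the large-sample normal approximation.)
Power ≈ 0.98

Power calculation (one-sample t-test, normal approximation):
z_β = d · √n - z_{α/2}
z_β = 0.38 · √117 - 1.960
z_β = 0.38 · 10.817 - 1.960
z_β = 2.150

Power = Φ(z_β) = Φ(2.150) ≈ 0.984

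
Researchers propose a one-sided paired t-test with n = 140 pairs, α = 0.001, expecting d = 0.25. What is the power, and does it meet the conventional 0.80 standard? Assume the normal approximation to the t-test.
Power ≈ 0.45; the study is underpowered (power < 0.80)

Power calculation (paired t-test, normal approximation):
z_β = d · √n - z_α
z_β = 0.25 · √140 - 3.090
z_β = 0.25 · 11.832 - 3.090
z_β = -0.132

Power = Φ(z_β) = Φ(-0.132) ≈ 0.447

Effect size d = 0.25 is small by Cohen's convention (0.2/0.5/0.8).

Threshold: power ≥ 0.80 is conventionally adequate.
Power ≈ 0.45 → the study is underpowered (power < 0.80).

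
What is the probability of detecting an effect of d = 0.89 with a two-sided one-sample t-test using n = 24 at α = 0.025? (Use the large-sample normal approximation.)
Power ≈ 0.98

Power calculation (one-sample t-test, normal approximation):
z_β = d · √n - z_{α/2}
z_β = 0.89 · √24 - 2.241
z_β = 0.89 · 4.899 - 2.241
z_β = 2.119

Power = Φ(z_β) = Φ(2.119) ≈ 0.983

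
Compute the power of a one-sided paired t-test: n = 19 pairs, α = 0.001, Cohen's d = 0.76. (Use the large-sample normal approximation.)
Power ≈ 0.59

Power calculation (paired t-test, normal approximation):
z_β = d · √n - z_α
z_β = 0.76 · √19 - 3.090
z_β = 0.76 · 4.359 - 3.090
z_β = 0.223

Power = Φ(z_β) = Φ(0.223) ≈ 0.588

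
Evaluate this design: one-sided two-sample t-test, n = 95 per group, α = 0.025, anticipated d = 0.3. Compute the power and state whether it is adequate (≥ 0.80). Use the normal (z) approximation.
Power ≈ 0.54; the study is underpowered (power < 0.80)

Power calculation (two-sample t-test, normal approximation):
z_β = d · √(n/2) - z_α
z_β = 0.3 · √(95/2) - 1.960
z_β = 0.3 · 6.892 - 1.960
z_β = 0.108

Power = Φ(z_β) = Φ(0.108) ≈ 0.543

Effect size d = 0.3 is small by Cohen's convention (0.2/0.5/0.8).

Threshold: power ≥ 0.80 is conventionally adequate.
Power ≈ 0.54 → the study is underpowered (power < 0.80).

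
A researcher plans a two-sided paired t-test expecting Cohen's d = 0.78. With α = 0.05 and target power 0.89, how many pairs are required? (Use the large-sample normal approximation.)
n = 17 pairs

Sample size formula (paired t-test, normal approximation):
n = ((z_{α/2} + z_β) / d)²

z_{α/2} = 1.960 (for α = 0.05, two-sided)
z_β = 1.227 (for power = 0.89)
d = 0.78

n = ((1.960 + 1.227) / 0.78)²
n = (4.086)²
n ≈ 16.70
Round up to the next whole number: n = 17 pairs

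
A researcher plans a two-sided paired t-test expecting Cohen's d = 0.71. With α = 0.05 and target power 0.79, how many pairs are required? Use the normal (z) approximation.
n = 16 pairs

Sample size formula (paired t-test, normal approximation):
n = ((z_{α/2} + z_β) / d)²

z_{α/2} = 1.960 (for α = 0.05, two-sided)
z_β = 0.806 (for power = 0.79)
d = 0.71

n = ((1.960 + 0.806) / 0.71)²
n = (3.896)²
n ≈ 15.18
Round up to the next whole number: n = 16 pairs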